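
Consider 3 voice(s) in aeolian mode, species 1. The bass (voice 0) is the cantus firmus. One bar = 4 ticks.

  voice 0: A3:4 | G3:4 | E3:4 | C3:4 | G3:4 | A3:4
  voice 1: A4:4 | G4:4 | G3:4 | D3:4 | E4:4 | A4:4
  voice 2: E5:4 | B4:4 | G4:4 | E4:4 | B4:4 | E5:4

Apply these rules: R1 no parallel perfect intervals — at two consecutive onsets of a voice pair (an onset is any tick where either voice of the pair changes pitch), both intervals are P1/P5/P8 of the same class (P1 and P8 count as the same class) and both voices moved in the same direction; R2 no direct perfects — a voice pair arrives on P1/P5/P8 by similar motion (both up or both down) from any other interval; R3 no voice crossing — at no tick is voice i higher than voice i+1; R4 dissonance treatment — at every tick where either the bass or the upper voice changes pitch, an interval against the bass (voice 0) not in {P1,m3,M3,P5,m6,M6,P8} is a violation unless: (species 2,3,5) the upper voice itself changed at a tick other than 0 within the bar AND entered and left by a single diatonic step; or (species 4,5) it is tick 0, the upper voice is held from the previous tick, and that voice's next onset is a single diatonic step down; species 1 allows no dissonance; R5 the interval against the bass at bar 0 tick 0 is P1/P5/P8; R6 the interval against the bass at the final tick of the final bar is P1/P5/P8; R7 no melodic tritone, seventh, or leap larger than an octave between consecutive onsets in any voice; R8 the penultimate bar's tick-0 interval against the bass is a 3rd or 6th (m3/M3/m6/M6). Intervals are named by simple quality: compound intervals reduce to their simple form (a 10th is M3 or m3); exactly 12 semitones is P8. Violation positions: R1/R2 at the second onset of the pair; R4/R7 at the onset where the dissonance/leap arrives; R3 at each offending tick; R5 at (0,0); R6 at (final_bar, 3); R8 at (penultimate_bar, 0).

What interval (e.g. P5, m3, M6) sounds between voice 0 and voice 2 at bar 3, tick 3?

voice 0=C3 voice 2=E4 -> M3

M3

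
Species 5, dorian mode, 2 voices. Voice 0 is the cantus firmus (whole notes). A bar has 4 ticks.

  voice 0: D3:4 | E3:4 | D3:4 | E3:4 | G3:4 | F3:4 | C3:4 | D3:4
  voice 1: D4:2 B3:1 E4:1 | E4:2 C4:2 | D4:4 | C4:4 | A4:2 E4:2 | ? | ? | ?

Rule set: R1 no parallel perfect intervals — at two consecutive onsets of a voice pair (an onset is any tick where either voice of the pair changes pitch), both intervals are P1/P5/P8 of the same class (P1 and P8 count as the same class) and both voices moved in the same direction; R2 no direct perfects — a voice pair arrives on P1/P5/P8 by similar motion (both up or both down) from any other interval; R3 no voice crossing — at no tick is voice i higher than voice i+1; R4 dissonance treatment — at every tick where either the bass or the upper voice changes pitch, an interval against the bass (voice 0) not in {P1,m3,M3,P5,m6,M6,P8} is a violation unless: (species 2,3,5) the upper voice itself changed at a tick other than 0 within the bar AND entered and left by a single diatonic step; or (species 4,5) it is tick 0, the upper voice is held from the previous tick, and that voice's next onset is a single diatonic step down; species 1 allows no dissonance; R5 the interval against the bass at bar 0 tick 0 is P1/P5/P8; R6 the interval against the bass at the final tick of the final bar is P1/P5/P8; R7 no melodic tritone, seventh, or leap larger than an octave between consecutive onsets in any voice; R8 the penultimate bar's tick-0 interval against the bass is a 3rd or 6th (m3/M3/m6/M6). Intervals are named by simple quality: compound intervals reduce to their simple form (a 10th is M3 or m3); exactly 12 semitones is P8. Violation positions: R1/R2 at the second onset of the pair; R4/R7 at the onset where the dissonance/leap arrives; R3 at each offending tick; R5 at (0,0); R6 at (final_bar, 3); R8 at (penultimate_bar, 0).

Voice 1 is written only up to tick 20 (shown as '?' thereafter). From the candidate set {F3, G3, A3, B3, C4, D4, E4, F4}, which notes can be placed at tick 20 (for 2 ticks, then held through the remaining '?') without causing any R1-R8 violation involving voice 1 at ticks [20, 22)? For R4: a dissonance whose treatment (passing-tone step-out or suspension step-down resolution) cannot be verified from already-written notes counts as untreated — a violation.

F3: violates R2,R7
G3: violates R4
A3: legal
B3: violates R4
C4: violates R2
D4: legal
E4: violates R4
F4: legal

{A3, D4, F4}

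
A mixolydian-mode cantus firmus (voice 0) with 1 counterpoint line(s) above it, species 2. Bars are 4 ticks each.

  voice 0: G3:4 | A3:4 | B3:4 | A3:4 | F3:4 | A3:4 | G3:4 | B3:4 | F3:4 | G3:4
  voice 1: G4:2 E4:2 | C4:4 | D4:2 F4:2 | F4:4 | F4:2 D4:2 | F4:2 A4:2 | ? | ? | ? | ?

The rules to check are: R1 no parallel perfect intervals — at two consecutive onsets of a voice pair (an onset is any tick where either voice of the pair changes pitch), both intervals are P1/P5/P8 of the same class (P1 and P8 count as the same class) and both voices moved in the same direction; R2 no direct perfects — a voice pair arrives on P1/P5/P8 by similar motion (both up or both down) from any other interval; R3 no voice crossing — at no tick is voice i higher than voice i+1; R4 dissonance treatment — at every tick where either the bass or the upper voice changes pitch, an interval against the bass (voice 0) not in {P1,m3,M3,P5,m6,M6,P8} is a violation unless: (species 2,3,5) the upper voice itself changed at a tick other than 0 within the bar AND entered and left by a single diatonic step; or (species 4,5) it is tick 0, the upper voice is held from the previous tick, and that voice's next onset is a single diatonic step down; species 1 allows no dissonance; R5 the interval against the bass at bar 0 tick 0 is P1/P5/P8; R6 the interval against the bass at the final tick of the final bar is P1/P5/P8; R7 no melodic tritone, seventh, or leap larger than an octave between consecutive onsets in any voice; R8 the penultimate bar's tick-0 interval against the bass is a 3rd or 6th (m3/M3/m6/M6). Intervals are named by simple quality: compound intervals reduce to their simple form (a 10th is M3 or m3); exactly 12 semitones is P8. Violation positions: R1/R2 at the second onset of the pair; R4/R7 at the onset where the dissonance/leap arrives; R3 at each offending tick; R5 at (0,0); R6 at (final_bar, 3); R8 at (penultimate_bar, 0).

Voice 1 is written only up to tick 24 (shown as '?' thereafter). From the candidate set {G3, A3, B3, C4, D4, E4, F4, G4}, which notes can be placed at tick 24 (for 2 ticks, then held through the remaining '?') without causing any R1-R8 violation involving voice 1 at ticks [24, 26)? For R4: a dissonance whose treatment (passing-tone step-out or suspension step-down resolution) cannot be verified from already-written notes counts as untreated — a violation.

G3: violates R1,R7
A3: violates R4
B3: violates R7
C4: violates R4
D4: violates R2
E4: legal
F4: violates R4
G4: violates R1

{E4}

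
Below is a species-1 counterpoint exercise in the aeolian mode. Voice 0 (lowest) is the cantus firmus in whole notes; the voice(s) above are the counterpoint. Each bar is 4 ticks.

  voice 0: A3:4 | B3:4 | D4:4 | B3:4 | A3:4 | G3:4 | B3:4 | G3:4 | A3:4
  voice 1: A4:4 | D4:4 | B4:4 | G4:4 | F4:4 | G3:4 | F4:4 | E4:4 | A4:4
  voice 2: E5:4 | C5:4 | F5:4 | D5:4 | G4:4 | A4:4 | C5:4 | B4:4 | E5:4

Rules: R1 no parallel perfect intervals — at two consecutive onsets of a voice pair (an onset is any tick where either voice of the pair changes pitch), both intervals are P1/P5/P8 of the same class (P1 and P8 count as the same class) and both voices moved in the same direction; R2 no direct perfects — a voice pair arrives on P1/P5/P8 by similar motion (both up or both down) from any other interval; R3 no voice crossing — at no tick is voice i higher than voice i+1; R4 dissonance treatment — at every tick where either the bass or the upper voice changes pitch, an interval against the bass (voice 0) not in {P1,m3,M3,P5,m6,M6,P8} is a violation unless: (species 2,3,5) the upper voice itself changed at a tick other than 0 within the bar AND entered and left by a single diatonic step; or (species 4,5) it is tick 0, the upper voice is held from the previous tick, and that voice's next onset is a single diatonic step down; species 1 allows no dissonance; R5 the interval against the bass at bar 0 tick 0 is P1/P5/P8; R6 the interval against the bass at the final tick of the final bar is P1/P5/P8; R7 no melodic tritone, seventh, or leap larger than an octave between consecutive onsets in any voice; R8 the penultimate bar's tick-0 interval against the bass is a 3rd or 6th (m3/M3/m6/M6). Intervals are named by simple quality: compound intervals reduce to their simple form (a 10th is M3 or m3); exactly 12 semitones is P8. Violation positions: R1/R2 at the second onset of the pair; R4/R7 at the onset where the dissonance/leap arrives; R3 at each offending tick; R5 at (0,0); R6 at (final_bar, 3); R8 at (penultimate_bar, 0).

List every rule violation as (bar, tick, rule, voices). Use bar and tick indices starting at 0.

(1, 0, R4, (0, 2))
(3, 0, R2, (1, 2))
(4, 0, R4, (0, 2))
(5, 0, R2, (0, 1))
(5, 0, R4, (0, 2))
(5, 0, R7, (1,))
(6, 0, R2, (1, 2))
(6, 0, R4, (0, 1))
(6, 0, R4, (0, 2))
(6, 0, R7, (1,))
(7, 0, R1, (1, 2))
(8, 0, R1, (1, 2))
(8, 0, R2, (0, 1))
(8, 0, R2, (0, 2))

bar 0: v0=A3 v1=A4 v2=E5 downbeat P5
bar 1: v0=B3 v1=D4 v2=C5 downbeat m2
bar 2: v0=D4 v1=B4 v2=F5 downbeat m3
bar 3: v0=B3 v1=G4 v2=D5 downbeat m3
bar 4: v0=A3 v1=F4 v2=G4 downbeat m7
bar 5: v0=G3 v1=G3 v2=A4 downbeat M2
bar 6: v0=B3 v1=F4 v2=C5 downbeat m2
bar 7: v0=G3 v1=E4 v2=B4 downbeat M3
bar 8: v0=A3 v1=A4 v2=E5 downbeat P5
  -> R4 @ bar 1 tick 0 v(0, 2): B3/C5 m2 untreated
  -> R2 @ bar 3 tick 0 v(1, 2): B4/F5 TT -> G4/D5 P5 similar
  -> R4 @ bar 4 tick 0 v(0, 2): A3/G4 m7 untreated
  -> R2 @ bar 5 tick 0 v(0, 1): A3/F4 m6 -> G3/G3 P1 similar
  -> R4 @ bar 5 tick 0 v(0, 2): G3/A4 M2 untreated
  -> R7 @ bar 5 tick 0 v(1,): F4->G3 leap 10st
  -> R2 @ bar 6 tick 0 v(1, 2): G3/A4 M2 -> F4/C5 P5 similar
  -> R4 @ bar 6 tick 0 v(0, 1): B3/F4 TT untreated
  -> R4 @ bar 6 tick 0 v(0, 2): B3/C5 m2 untreated
  -> R7 @ bar 6 tick 0 v(1,): G3->F4 leap 10st
  -> R1 @ bar 7 tick 0 v(1, 2): F4/C5 P5 -> E4/B4 P5 similar
  -> R1 @ bar 8 tick 0 v(1, 2): E4/B4 P5 -> A4/E5 P5 similar
  -> R2 @ bar 8 tick 0 v(0, 1): G3/E4 M6 -> A3/A4 P8 similar
  -> R2 @ bar 8 tick 0 v(0, 2): G3/B4 M3 -> A3/E5 P5 similar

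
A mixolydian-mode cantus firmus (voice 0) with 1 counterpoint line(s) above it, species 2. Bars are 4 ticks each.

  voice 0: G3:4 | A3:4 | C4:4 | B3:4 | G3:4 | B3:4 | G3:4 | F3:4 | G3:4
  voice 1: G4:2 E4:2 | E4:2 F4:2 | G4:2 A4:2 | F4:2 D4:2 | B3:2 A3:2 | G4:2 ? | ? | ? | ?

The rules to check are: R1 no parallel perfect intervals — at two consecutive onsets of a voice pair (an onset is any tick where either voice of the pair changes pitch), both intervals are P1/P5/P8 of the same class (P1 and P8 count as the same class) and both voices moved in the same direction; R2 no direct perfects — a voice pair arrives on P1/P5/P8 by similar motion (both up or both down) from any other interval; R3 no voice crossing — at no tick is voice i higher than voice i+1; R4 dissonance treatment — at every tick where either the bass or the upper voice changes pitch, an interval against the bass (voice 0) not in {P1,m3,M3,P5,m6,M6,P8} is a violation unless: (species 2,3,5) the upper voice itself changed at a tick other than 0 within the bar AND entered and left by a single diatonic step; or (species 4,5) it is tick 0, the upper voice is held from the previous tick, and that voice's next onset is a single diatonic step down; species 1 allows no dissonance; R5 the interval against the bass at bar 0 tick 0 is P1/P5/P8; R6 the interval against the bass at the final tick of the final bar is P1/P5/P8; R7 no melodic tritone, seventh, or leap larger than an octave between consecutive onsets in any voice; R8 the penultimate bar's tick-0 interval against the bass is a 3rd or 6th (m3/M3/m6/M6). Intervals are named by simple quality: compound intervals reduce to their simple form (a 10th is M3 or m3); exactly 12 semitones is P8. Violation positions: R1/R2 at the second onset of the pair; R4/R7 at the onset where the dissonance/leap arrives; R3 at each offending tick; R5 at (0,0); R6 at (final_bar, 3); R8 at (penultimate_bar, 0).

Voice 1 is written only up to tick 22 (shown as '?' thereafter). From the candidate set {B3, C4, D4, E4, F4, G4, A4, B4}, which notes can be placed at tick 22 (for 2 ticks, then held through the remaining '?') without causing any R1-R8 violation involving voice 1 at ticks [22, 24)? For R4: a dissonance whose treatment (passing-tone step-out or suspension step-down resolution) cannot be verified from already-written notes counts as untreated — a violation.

{B3, B4, D4, G4}

B3: legal
C4: violates R4
D4: legal
E4: violates R4
F4: violates R4
G4: legal
A4: violates R4
B4: legal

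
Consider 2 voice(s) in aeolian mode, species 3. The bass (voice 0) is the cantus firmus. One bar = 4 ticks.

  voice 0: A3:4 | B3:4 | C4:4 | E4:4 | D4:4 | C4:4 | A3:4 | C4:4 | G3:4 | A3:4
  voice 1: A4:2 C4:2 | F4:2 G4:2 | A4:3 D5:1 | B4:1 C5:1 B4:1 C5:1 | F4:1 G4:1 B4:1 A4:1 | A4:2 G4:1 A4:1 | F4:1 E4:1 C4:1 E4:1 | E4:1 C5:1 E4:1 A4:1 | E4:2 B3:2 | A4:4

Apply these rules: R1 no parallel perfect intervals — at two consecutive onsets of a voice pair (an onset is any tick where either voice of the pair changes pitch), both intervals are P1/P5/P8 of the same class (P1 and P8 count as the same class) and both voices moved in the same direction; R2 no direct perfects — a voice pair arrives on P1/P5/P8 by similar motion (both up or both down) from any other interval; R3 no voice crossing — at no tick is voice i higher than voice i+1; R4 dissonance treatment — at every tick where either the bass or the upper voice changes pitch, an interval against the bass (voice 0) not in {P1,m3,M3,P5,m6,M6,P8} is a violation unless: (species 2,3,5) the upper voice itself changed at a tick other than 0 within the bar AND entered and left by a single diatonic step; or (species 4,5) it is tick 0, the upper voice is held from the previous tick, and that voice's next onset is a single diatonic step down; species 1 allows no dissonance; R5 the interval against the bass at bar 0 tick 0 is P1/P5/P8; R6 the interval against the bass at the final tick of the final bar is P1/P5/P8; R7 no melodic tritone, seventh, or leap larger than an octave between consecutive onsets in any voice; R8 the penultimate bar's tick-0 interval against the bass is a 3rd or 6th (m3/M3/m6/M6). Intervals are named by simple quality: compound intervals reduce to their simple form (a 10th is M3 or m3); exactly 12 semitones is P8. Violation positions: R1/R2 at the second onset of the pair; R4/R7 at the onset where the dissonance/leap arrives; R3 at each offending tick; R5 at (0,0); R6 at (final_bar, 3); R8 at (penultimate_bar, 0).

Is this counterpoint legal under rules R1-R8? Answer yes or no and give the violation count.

bar 0: v0=A3 v1=A4 (P8)
bar 1: v0=B3 v1=F4 (TT)
bar 2: v0=C4 v1=A4 (M6)
bar 3: v0=E4 v1=B4 (P5)
bar 4: v0=D4 v1=F4 (m3)
bar 5: v0=C4 v1=A4 (M6)
bar 6: v0=A3 v1=F4 (m6)
bar 7: v0=C4 v1=E4 (M3)
bar 8: v0=G3 v1=E4 (M6)
bar 9: v0=A3 v1=A4 (P8)
  R4 @ bar1.0: B3/F4 TT untreated
  R4 @ bar2.3: C4/D5 M2 untreated
  R4 @ bar4.1: D4/G4 P4 untreated
  R2 @ bar9.0: G3/B3 M3 -> A3/A4 P8 similar
  R7 @ bar9.0: B3->A4 leap 10st

No (5 violations)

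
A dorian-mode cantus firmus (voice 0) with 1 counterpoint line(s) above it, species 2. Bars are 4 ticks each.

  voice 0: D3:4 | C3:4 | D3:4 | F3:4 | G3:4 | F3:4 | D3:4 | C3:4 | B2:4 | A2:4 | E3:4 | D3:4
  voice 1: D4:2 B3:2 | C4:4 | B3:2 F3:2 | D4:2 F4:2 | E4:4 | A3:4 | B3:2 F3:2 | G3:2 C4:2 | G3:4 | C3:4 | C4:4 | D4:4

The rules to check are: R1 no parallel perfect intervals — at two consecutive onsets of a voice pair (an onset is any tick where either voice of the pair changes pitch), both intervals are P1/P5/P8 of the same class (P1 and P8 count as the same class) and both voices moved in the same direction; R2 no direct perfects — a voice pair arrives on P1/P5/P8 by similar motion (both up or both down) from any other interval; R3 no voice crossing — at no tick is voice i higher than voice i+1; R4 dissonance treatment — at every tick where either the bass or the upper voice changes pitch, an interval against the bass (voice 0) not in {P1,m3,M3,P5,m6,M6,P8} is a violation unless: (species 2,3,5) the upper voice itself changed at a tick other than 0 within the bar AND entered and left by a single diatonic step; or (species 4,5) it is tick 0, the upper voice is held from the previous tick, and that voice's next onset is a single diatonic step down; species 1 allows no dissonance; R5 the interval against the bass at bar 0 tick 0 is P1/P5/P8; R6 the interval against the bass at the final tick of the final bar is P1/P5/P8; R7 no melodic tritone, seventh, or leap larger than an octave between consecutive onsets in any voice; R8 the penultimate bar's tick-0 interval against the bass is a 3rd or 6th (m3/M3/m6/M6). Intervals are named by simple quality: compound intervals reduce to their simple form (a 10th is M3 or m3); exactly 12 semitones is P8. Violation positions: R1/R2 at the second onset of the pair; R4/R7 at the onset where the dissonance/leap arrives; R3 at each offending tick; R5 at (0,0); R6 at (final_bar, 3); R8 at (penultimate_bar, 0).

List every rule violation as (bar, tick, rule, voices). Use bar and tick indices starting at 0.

(2, 2, R7, (1,))
(6, 2, R7, (1,))

bar 0: v0=D3 v1=D4 downbeat P8
bar 1: v0=C3 v1=C4 downbeat P8
bar 2: v0=D3 v1=B3 downbeat M6
bar 3: v0=F3 v1=D4 downbeat M6
bar 4: v0=G3 v1=E4 downbeat M6
bar 5: v0=F3 v1=A3 downbeat M3
bar 6: v0=D3 v1=B3 downbeat M6
bar 7: v0=C3 v1=G3 downbeat P5
bar 8: v0=B2 v1=G3 downbeat m6
bar 9: v0=A2 v1=C3 downbeat m3
bar 10: v0=E3 v1=C4 downbeat m6
bar 11: v0=D3 v1=D4 downbeat P8
  -> R7 @ bar 2 tick 2 v(1,): B3->F3 leap 6st
  -> R7 @ bar 6 tick 2 v(1,): B3->F3 leap 6st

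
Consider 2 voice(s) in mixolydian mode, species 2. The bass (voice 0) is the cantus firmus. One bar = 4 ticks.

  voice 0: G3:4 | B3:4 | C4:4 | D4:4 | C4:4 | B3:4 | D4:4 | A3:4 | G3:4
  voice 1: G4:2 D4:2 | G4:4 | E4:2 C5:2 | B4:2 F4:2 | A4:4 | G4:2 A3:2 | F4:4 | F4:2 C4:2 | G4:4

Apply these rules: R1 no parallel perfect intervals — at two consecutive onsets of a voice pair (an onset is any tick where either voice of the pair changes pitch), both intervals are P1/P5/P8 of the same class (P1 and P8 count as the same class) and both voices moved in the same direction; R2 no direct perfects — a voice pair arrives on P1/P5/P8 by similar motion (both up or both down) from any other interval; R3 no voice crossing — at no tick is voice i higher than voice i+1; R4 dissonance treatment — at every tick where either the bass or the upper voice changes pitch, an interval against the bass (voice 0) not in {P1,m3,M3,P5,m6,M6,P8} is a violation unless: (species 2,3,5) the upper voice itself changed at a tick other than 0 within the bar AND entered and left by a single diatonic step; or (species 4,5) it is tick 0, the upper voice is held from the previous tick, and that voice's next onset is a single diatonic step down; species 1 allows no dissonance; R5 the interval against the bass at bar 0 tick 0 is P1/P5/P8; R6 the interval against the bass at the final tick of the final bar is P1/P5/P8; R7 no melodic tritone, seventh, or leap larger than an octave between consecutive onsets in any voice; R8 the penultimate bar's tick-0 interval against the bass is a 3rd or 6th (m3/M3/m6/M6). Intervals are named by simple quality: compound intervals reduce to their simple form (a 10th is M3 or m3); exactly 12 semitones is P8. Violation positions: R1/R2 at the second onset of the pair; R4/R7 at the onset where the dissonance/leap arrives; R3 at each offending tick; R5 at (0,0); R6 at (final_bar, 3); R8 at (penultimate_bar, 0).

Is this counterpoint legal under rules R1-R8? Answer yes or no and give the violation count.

bar 0: v0=G3 v1=G4 (P8)
bar 1: v0=B3 v1=G4 (m6)
bar 2: v0=C4 v1=E4 (M3)
bar 3: v0=D4 v1=B4 (M6)
bar 4: v0=C4 v1=A4 (M6)
bar 5: v0=B3 v1=G4 (m6)
bar 6: v0=D4 v1=F4 (m3)
bar 7: v0=A3 v1=F4 (m6)
bar 8: v0=G3 v1=G4 (P8)
  R7 @ bar3.2: B4->F4 leap 6st
  R3 @ bar5.2: B3 above A3
  R4 @ bar5.2: B3/A3 M2 untreated
  R7 @ bar5.2: G4->A3 leap 10st
  R3 @ bar5.3: B3 above A3

No (5 violations)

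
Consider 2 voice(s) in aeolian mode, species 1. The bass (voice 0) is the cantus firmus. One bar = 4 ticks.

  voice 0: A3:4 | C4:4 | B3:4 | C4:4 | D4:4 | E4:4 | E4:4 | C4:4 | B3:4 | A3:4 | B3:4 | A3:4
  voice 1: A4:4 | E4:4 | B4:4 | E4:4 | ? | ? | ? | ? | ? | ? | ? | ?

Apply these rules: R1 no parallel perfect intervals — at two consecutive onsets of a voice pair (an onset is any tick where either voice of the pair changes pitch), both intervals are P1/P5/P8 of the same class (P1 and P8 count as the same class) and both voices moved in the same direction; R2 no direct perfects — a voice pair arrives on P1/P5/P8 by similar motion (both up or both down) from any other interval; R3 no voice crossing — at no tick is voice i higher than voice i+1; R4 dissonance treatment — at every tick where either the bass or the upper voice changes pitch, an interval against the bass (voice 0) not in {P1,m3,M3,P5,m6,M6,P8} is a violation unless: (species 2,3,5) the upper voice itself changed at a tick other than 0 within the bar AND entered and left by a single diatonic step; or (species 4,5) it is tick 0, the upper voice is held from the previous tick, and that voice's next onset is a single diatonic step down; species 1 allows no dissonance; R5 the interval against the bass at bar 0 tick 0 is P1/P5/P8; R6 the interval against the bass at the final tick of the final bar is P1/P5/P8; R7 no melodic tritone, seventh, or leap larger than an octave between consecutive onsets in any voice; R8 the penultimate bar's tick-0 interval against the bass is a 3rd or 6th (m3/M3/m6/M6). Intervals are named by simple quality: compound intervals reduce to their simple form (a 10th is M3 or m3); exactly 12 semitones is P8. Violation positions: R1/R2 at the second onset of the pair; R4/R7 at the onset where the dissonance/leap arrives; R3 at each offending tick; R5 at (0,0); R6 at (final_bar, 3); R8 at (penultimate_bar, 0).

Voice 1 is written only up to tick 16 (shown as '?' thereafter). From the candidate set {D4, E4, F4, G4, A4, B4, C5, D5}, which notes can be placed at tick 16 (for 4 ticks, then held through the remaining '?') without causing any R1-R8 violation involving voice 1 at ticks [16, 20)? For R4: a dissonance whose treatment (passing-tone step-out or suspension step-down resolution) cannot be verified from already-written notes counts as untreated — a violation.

{B4, D4, F4}

D4: legal
E4: violates R4
F4: legal
G4: violates R4
A4: violates R2
B4: legal
C5: violates R4
D5: violates R2,R7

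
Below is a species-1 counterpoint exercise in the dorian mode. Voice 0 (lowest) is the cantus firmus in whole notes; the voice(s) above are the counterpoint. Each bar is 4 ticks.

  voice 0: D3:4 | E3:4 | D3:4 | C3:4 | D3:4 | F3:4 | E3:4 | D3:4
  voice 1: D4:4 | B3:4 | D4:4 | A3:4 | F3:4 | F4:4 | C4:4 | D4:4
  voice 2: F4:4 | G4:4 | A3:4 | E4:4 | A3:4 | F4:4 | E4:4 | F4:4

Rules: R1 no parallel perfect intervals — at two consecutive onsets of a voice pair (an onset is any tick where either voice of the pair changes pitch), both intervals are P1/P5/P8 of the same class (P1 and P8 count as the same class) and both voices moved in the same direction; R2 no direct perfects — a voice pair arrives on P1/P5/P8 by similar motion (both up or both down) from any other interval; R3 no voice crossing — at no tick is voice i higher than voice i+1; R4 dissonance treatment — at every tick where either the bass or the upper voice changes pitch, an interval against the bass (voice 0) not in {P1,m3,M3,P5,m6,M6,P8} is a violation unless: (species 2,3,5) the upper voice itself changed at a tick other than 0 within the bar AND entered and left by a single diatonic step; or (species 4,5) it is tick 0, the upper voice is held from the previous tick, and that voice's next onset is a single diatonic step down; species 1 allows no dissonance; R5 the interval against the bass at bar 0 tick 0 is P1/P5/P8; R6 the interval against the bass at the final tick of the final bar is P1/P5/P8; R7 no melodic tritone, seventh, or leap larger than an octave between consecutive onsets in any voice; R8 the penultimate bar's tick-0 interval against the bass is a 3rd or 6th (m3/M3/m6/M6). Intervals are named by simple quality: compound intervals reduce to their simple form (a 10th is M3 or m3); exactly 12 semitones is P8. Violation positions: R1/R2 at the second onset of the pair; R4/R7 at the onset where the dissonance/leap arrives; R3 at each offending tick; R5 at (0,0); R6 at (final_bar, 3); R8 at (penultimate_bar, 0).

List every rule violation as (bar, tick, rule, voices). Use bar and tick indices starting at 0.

bar 0: v0=D3 v1=D4 v2=F4 downbeat m3
bar 1: v0=E3 v1=B3 v2=G4 downbeat m3
bar 2: v0=D3 v1=D4 v2=A3 downbeat P5
bar 3: v0=C3 v1=A3 v2=E4 downbeat M3
bar 4: v0=D3 v1=F3 v2=A3 downbeat P5
bar 5: v0=F3 v1=F4 v2=F4 downbeat P8
bar 6: v0=E3 v1=C4 v2=E4 downbeat P8
bar 7: v0=D3 v1=D4 v2=F4 downbeat m3
  -> R5 @ bar 0 tick 0 v(0, 2): opens on m3
  -> R2 @ bar 2 tick 0 v(0, 2): E3/G4 m3 -> D3/A3 P5 similar
  -> R3 @ bar 2 tick 0 v(1, 2): D4 above A3
  -> R7 @ bar 2 tick 0 v(2,): G4->A3 leap 10st
  -> R3 @ bar 2 tick 1 v(1, 2): D4 above A3
  -> R3 @ bar 2 tick 2 v(1, 2): D4 above A3
  -> R3 @ bar 2 tick 3 v(1, 2): D4 above A3
  -> R2 @ bar 5 tick 0 v(0, 1): D3/F3 m3 -> F3/F4 P8 similar
  -> R2 @ bar 5 tick 0 v(0, 2): D3/A3 P5 -> F3/F4 P8 similar
  -> R2 @ bar 5 tick 0 v(1, 2): F3/A3 M3 -> F4/F4 P1 similar
  -> R1 @ bar 6 tick 0 v(0, 2): F3/F4 P8 -> E3/E4 P8 similar
  -> R8 @ bar 6 tick 0 v(0, 2): penult P8 not 3rd/6th
  -> R6 @ bar 7 tick 3 v(0, 2): closes on m3

(0, 0, R5, (0, 2))
(2, 0, R2, (0, 2))
(2, 0, R3, (1, 2))
(2, 0, R7, (2,))
(2, 1, R3, (1, 2))
(2, 2, R3, (1, 2))
(2, 3, R3, (1, 2))
(5, 0, R2, (0, 1))
(5, 0, R2, (0, 2))
(5, 0, R2, (1, 2))
(6, 0, R1, (0, 2))
(6, 0, R8, (0, 2))
(7, 3, R6, (0, 2))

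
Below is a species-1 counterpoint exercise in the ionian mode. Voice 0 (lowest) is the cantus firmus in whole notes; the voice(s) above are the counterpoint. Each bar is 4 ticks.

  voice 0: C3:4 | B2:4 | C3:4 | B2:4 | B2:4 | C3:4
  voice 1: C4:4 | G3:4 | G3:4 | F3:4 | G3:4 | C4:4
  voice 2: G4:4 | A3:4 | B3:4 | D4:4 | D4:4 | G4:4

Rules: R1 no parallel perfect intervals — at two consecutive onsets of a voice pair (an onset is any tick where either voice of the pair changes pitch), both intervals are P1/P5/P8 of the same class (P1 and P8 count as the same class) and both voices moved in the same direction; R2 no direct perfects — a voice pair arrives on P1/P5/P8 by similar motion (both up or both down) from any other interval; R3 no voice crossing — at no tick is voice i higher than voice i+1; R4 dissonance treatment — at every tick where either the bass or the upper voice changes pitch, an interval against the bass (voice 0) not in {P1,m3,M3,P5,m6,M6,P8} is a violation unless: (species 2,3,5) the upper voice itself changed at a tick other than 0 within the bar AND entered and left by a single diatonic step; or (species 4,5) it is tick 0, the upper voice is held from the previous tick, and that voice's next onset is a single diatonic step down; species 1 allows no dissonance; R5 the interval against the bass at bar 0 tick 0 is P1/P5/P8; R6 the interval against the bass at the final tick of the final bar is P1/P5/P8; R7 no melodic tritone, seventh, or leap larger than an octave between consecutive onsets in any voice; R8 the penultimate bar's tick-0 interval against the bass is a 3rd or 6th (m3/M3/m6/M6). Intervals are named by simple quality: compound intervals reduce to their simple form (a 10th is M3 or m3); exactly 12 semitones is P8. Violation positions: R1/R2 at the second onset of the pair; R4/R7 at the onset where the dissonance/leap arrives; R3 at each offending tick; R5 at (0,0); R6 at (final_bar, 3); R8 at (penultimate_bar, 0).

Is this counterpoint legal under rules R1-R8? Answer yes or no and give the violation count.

bar 0: v0=C3 v1=C4 v2=G4 (P5)
bar 1: v0=B2 v1=G3 v2=A3 (m7)
bar 2: v0=C3 v1=G3 v2=B3 (M7)
bar 3: v0=B2 v1=F3 v2=D4 (m3)
bar 4: v0=B2 v1=G3 v2=D4 (m3)
bar 5: v0=C3 v1=C4 v2=G4 (P5)
  R4 @ bar1.0: B2/A3 m7 untreated
  R7 @ bar1.0: G4->A3 leap 10st
  R4 @ bar2.0: C3/B3 M7 untreated
  R4 @ bar3.0: B2/F3 TT untreated
  R1 @ bar5.0: G3/D4 P5 -> C4/G4 P5 similar
  R2 @ bar5.0: B2/G3 m6 -> C3/C4 P8 similar
  R2 @ bar5.0: B2/D4 m3 -> C3/G4 P5 similar

No (7 violations)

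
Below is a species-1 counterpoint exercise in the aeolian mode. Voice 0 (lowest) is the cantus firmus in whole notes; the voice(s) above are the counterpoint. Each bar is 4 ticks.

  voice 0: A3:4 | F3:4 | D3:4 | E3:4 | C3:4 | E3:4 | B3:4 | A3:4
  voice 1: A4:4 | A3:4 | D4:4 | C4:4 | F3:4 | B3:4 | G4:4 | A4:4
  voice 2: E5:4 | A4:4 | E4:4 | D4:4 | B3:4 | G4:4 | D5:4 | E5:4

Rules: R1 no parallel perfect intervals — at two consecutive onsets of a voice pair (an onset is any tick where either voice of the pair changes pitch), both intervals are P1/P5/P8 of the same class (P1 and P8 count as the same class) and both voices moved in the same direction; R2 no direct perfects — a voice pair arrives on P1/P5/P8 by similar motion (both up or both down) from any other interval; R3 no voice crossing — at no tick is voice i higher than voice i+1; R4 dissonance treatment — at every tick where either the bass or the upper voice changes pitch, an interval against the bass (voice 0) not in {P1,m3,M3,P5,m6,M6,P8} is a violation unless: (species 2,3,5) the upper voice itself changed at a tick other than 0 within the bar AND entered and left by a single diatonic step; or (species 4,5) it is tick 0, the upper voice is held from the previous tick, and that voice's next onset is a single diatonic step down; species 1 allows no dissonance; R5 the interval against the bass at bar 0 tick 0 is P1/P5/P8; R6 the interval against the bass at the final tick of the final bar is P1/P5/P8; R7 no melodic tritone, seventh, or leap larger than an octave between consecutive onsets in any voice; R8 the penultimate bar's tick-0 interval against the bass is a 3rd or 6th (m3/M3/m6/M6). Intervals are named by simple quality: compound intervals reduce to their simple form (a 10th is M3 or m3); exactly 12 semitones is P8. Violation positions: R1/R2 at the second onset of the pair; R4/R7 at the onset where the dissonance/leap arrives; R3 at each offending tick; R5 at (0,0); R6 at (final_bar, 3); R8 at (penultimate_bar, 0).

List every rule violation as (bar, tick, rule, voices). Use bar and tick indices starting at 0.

(1, 0, R2, (1, 2))
(2, 0, R4, (0, 2))
(3, 0, R4, (0, 2))
(4, 0, R4, (0, 1))
(4, 0, R4, (0, 2))
(5, 0, R2, (0, 1))
(5, 0, R7, (1,))
(6, 0, R2, (1, 2))
(7, 0, R1, (1, 2))

bar 0: v0=A3 v1=A4 v2=E5 downbeat P5
bar 1: v0=F3 v1=A3 v2=A4 downbeat M3
bar 2: v0=D3 v1=D4 v2=E4 downbeat M2
bar 3: v0=E3 v1=C4 v2=D4 downbeat m7
bar 4: v0=C3 v1=F3 v2=B3 downbeat M7
bar 5: v0=E3 v1=B3 v2=G4 downbeat m3
bar 6: v0=B3 v1=G4 v2=D5 downbeat m3
bar 7: v0=A3 v1=A4 v2=E5 downbeat P5
  -> R2 @ bar 1 tick 0 v(1, 2): A4/E5 P5 -> A3/A4 P8 similar
  -> R4 @ bar 2 tick 0 v(0, 2): D3/E4 M2 untreated
  -> R4 @ bar 3 tick 0 v(0, 2): E3/D4 m7 untreated
  -> R4 @ bar 4 tick 0 v(0, 1): C3/F3 P4 untreated
  -> R4 @ bar 4 tick 0 v(0, 2): C3/B3 M7 untreated
  -> R2 @ bar 5 tick 0 v(0, 1): C3/F3 P4 -> E3/B3 P5 similar
  -> R7 @ bar 5 tick 0 v(1,): F3->B3 leap 6st
  -> R2 @ bar 6 tick 0 v(1, 2): B3/G4 m6 -> G4/D5 P5 similar
  -> R1 @ bar 7 tick 0 v(1, 2): G4/D5 P5 -> A4/E5 P5 similar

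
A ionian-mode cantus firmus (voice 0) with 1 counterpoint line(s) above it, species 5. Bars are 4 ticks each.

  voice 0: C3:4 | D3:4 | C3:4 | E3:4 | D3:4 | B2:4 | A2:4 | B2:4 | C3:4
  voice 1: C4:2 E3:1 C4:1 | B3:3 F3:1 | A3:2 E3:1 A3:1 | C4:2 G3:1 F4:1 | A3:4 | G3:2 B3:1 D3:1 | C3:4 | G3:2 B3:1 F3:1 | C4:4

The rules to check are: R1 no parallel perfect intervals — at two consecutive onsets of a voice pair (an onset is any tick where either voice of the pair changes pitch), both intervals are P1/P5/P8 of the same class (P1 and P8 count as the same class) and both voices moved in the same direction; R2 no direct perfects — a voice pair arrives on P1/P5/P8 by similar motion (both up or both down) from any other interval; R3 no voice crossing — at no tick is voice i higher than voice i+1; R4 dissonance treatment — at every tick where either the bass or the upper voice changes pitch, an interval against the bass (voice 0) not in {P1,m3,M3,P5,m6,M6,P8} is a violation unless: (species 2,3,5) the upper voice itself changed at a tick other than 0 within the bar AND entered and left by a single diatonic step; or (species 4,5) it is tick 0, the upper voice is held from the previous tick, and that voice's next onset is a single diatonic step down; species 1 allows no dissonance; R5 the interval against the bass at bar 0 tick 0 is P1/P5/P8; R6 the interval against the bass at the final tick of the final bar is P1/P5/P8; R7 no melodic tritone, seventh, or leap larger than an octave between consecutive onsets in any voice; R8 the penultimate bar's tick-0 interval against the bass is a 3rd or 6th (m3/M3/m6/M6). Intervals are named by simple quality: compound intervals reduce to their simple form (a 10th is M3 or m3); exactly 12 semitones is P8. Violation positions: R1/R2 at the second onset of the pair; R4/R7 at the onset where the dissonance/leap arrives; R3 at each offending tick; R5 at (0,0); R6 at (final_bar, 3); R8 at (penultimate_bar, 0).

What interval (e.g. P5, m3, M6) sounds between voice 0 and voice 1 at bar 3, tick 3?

voice 0=E3 voice 1=F4 -> m2

m2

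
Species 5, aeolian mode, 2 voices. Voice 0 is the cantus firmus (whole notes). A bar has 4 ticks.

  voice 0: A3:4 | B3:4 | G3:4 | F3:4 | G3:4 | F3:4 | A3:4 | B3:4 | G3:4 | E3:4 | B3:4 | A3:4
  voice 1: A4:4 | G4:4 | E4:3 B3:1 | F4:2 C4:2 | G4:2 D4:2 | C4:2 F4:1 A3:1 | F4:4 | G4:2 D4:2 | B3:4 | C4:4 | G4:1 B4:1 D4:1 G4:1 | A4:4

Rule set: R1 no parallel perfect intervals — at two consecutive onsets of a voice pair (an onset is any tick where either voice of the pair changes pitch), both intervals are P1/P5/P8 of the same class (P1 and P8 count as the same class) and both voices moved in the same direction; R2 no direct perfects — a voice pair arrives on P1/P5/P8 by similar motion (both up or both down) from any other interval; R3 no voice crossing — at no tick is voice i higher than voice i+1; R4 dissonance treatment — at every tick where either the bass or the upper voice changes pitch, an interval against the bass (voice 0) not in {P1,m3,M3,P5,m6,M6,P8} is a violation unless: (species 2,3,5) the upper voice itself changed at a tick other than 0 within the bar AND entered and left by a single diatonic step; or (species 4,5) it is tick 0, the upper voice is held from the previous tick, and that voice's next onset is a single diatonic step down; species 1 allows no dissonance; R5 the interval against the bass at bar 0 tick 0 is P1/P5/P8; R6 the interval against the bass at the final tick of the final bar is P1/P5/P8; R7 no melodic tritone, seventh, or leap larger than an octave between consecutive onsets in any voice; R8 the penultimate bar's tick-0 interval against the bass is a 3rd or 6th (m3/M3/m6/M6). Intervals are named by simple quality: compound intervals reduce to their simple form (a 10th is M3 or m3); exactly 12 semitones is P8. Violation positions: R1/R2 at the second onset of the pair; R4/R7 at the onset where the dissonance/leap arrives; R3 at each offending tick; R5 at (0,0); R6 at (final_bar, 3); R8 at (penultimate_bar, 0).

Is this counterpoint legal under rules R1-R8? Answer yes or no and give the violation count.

No (3 violations)

bar 0: v0=A3 v1=A4 (P8)
bar 1: v0=B3 v1=G4 (m6)
bar 2: v0=G3 v1=E4 (M6)
bar 3: v0=F3 v1=F4 (P8)
bar 4: v0=G3 v1=G4 (P8)
bar 5: v0=F3 v1=C4 (P5)
bar 6: v0=A3 v1=F4 (m6)
bar 7: v0=B3 v1=G4 (m6)
bar 8: v0=G3 v1=B3 (M3)
bar 9: v0=E3 v1=C4 (m6)
bar 10: v0=B3 v1=G4 (m6)
bar 11: v0=A3 v1=A4 (P8)
  R7 @ bar3.0: B3->F4 leap 6st
  R2 @ bar4.0: F3/C4 P5 -> G3/G4 P8 similar
  R1 @ bar5.0: G3/D4 P5 -> F3/C4 P5 similar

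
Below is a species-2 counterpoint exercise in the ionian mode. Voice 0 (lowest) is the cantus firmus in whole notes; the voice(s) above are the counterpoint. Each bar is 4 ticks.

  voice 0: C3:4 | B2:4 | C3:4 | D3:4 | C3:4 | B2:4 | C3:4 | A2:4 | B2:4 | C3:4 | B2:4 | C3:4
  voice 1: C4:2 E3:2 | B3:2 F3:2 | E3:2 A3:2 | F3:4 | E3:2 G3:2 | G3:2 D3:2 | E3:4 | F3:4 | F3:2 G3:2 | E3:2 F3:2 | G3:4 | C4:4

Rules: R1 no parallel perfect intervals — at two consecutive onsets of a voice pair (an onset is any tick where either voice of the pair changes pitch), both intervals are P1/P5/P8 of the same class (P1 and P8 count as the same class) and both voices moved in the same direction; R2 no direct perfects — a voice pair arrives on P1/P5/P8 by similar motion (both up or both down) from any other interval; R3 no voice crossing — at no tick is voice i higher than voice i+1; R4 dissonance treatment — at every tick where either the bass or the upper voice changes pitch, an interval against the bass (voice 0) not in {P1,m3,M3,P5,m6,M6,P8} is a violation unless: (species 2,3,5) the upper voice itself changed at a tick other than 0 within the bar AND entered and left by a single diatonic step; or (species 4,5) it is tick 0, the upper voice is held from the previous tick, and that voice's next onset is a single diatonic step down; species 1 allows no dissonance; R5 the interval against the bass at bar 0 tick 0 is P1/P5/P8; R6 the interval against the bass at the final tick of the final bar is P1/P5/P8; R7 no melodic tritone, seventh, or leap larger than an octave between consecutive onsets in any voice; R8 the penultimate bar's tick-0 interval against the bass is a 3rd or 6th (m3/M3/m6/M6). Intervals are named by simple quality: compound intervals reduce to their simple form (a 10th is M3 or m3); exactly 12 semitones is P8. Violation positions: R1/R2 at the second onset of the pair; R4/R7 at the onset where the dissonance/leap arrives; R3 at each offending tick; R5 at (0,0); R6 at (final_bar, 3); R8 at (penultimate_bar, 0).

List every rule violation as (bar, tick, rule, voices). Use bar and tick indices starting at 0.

(1, 2, R4, (0, 1))
(1, 2, R7, (1,))
(8, 0, R4, (0, 1))
(11, 0, R2, (0, 1))

bar 0: v0=C3 v1=C4 downbeat P8
bar 1: v0=B2 v1=B3 downbeat P8
bar 2: v0=C3 v1=E3 downbeat M3
bar 3: v0=D3 v1=F3 downbeat m3
bar 4: v0=C3 v1=E3 downbeat M3
bar 5: v0=B2 v1=G3 downbeat m6
bar 6: v0=C3 v1=E3 downbeat M3
bar 7: v0=A2 v1=F3 downbeat m6
bar 8: v0=B2 v1=F3 downbeat TT
bar 9: v0=C3 v1=E3 downbeat M3
bar 10: v0=B2 v1=G3 downbeat m6
bar 11: v0=C3 v1=C4 downbeat P8
  -> R4 @ bar 1 tick 2 v(0, 1): B2/F3 TT untreated
  -> R7 @ bar 1 tick 2 v(1,): B3->F3 leap 6st
  -> R4 @ bar 8 tick 0 v(0, 1): B2/F3 TT untreated
  -> R2 @ bar 11 tick 0 v(0, 1): B2/G3 m6 -> C3/C4 P8 similar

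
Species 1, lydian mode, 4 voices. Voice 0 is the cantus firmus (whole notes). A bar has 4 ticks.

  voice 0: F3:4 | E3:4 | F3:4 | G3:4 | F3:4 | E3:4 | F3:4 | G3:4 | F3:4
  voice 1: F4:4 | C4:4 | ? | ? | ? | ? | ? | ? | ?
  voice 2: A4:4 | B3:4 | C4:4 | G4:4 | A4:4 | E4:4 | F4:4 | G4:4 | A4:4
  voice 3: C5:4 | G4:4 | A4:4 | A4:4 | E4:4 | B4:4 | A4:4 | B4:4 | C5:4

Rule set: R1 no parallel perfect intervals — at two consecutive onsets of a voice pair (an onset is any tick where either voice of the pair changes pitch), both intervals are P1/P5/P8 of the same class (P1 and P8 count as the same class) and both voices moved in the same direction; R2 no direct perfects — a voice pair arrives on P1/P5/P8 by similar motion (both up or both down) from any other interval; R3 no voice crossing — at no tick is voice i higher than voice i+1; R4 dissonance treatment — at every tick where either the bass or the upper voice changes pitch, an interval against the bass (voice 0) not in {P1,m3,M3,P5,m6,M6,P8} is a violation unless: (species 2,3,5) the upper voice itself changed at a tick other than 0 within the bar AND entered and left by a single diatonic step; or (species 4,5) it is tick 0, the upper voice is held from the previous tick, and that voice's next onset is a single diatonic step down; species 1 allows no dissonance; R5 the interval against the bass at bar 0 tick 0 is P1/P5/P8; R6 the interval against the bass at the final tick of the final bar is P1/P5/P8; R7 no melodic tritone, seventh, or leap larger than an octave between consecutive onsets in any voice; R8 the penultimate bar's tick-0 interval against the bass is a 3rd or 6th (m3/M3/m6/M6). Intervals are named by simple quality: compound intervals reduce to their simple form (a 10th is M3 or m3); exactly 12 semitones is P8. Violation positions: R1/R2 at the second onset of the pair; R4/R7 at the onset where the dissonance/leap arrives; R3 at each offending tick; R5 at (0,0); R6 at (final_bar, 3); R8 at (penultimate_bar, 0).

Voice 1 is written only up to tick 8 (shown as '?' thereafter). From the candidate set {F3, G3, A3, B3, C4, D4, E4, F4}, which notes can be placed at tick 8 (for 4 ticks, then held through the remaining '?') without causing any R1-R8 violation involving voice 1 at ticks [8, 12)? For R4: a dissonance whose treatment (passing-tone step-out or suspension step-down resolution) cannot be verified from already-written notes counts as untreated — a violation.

F3: legal
G3: violates R4
A3: legal
B3: violates R4
C4: legal
D4: violates R1,R3
E4: violates R3,R4
F4: violates R2,R3

{A3, C4, F3}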